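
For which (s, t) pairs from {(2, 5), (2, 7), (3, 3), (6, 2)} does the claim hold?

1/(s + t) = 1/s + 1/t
None

Testing each pair:
(2, 5): LHS = 1/7, RHS = 7/10 → fails
(2, 7): LHS = 1/9, RHS = 9/14 → fails
(3, 3): LHS = 1/6, RHS = 2/3 → fails
(6, 2): LHS = 1/8, RHS = 2/3 → fails

No pair satisfies the claim.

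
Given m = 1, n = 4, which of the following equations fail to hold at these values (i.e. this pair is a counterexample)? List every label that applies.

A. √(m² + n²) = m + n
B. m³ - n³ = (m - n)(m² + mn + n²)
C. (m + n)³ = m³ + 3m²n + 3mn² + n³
Evaluating each claim at the given values:
A. LHS = √(17) ≈ 4.123, RHS = 5 → fails here (LHS ≠ RHS)
B. LHS = -63, RHS = -63 → holds here (LHS = RHS)
C. LHS = 125, RHS = 125 → holds here (LHS = RHS)

Answer: A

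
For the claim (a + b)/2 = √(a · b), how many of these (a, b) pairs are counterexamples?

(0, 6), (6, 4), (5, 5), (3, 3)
2

Testing each pair:
(0, 6): LHS = 3, RHS = 0 → counterexample
(6, 4): LHS = 5, RHS = 2·√(6) ≈ 4.899 → counterexample
(5, 5): LHS = 5, RHS = 5 → satisfies claim
(3, 3): LHS = 3, RHS = 3 → satisfies claim

That makes 2 counterexamples.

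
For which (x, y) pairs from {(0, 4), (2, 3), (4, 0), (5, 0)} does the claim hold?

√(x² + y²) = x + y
Testing each pair:
(0, 4): LHS = 4, RHS = 4 → holds
(2, 3): LHS = √(13) ≈ 3.606, RHS = 5 → fails
(4, 0): LHS = 4, RHS = 4 → holds
(5, 0): LHS = 5, RHS = 5 → holds

3 of 4 pairs satisfy the claim.

Answer: (0, 4), (4, 0), (5, 0)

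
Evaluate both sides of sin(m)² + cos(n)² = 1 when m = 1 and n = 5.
LHS = sin(1)² + cos(5)² ≈ 0.7885
RHS = 1

LHS ≠ RHS (they differ by about 0.2115), so the equation does not hold here.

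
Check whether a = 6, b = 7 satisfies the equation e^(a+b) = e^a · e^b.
Holds

Substituting a = 6, b = 7:

LHS = e^(6+7) = e^13 ≈ 442413.4
RHS = e^6 · e^7 = e^13 ≈ 442413.4

LHS = RHS, so the equation holds at this point.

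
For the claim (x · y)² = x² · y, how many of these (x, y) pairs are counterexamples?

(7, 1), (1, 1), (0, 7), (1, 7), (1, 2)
Testing each pair:
(7, 1): LHS = 49, RHS = 49 → satisfies claim
(1, 1): LHS = 1, RHS = 1 → satisfies claim
(0, 7): LHS = 0, RHS = 0 → satisfies claim
(1, 7): LHS = 49, RHS = 7 → counterexample
(1, 2): LHS = 4, RHS = 2 → counterexample

That makes 2 counterexamples.

Answer: 2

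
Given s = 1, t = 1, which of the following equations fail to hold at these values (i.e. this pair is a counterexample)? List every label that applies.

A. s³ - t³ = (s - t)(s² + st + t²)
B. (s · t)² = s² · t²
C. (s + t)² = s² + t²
C

Evaluating each claim at the given values:
A. LHS = 0, RHS = 0 → holds here (LHS = RHS)
B. LHS = 1, RHS = 1 → holds here (LHS = RHS)
C. LHS = 4, RHS = 2 → fails here (LHS ≠ RHS)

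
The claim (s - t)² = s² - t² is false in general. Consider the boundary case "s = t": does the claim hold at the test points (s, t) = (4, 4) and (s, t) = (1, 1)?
Yes, holds at both test points

At (4, 4): LHS = 0, RHS = 0 → equal
At (1, 1): LHS = 0, RHS = 0 → equal

So the claim does hold at both of these boundary points, even though it is not an identity.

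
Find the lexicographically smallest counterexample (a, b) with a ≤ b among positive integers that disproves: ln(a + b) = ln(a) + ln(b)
(a, b) = (1, 1)

Substituting (1, 1) into the claim:
LHS = ln(1 + 1) = ln(2) ≈ 0.6931
RHS = ln(1) + ln(1) = 0

Since LHS ≠ RHS, this pair disproves the claim, and no lexicographically smaller pair (a ≤ b, positive integers) does.

For instance (4, 5) is also a counterexample (LHS = ln(9) ≈ 2.197, RHS = ln(4) + ln(5) ≈ 2.996), but it's lexicographically larger.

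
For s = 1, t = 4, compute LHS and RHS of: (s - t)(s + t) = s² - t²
LHS = (1 - 4)(1 + 4) = -15
RHS = 1² - 4² = -15

LHS = RHS: the two sides agree.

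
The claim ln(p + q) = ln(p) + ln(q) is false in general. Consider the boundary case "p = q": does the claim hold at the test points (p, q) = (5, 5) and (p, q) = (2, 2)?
Only at (2, 2)

At (5, 5): LHS = ln(10) ≈ 2.303 ≠ RHS = 2·ln(5) ≈ 3.219
At (2, 2): LHS = ln(4) ≈ 1.386, RHS = 2·ln(2) ≈ 1.386 → equal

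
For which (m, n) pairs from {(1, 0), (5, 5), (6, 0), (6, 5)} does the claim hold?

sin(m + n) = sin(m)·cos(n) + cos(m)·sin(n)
Testing each pair:
(1, 0): LHS = sin(1) ≈ 0.8415, RHS = sin(1) ≈ 0.8415 → holds
(5, 5): LHS = sin(10) ≈ -0.544, RHS = 2·sin(5)·cos(5) ≈ -0.544 → holds
(6, 0): LHS = sin(6) ≈ -0.2794, RHS = sin(6) ≈ -0.2794 → holds
(6, 5): LHS = sin(11) ≈ -1, RHS = sin(5)·cos(6) + sin(6)·cos(5) ≈ -1 → holds

Every pair satisfies the claim.

Answer: All pairs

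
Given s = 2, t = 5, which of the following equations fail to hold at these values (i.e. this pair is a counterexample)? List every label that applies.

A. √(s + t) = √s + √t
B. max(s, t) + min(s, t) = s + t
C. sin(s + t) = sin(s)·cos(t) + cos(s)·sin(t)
A

Evaluating each claim at the given values:
A. LHS = √(7) ≈ 2.646, RHS = √(2) + √(5) ≈ 3.65 → fails here (LHS ≠ RHS)
B. LHS = 7, RHS = 7 → holds here (LHS = RHS)
C. LHS = sin(7) ≈ 0.657, RHS = sin(2)·cos(5) + sin(5)·cos(2) ≈ 0.657 → holds here (LHS = RHS)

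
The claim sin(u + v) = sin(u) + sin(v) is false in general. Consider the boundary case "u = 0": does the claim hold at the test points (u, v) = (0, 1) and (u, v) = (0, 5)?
At (0, 1): LHS = sin(1) ≈ 0.8415, RHS = sin(1) ≈ 0.8415 → equal
At (0, 5): LHS = sin(5) ≈ -0.9589, RHS = sin(5) ≈ -0.9589 → equal

So the claim does hold at both of these boundary points, even though it is not an identity.

Answer: Yes, holds at both test points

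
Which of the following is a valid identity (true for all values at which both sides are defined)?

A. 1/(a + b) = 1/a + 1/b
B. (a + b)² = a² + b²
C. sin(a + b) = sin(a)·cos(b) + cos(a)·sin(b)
C

A: fails at (1, 5) — LHS = 1/6, RHS = 6/5.
B: fails at (1, 5) — LHS = 36, RHS = 26.
C: holds — e.g. at (2, 7), both sides equal sin(9) ≈ 0.4121.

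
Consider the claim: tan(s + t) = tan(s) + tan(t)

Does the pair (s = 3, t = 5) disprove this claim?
Yes

Substituting s = 3, t = 5:
LHS = tan(3 + 5) = tan(8) ≈ -6.8
RHS = tan(3) + tan(5) ≈ -3.523

Since LHS ≠ RHS, this pair disproves the claim.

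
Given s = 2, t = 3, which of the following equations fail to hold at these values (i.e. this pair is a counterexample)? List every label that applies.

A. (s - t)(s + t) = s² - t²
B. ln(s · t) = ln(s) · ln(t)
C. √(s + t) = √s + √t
B, C

Evaluating each claim at the given values:
A. LHS = -5, RHS = -5 → holds here (LHS = RHS)
B. LHS = ln(6) ≈ 1.792, RHS = ln(2)·ln(3) ≈ 0.7615 → fails here (LHS ≠ RHS)
C. LHS = √(5) ≈ 2.236, RHS = √(2) + √(3) ≈ 3.146 → fails here (LHS ≠ RHS)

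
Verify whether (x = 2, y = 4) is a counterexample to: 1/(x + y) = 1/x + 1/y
Substituting x = 2, y = 4:
LHS = 1/(2 + 4) = 1/6
RHS = 1/2 + 1/4 = 3/4

Since LHS ≠ RHS, this pair disproves the claim.

Answer: Yes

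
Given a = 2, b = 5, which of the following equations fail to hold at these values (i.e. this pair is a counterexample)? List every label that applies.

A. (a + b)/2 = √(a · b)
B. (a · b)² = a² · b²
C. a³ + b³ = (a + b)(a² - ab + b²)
A

Evaluating each claim at the given values:
A. LHS = 7/2, RHS = √(10) ≈ 3.162 → fails here (LHS ≠ RHS)
B. LHS = 100, RHS = 100 → holds here (LHS = RHS)
C. LHS = 133, RHS = 133 → holds here (LHS = RHS)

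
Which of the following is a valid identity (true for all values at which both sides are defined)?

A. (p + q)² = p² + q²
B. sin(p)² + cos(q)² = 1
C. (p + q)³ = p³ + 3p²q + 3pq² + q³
C

A: fails at (1, 1) — LHS = 4, RHS = 2.
B: fails at (5, 8) — LHS = cos(8)² + sin(5)² ≈ 0.9407, RHS = 1.
C: holds — e.g. at (3, 4), both sides equal 343.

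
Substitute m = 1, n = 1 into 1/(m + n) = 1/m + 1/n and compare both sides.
LHS = 1/(1 + 1) = 1/2
RHS = 1/1 + 1/1 = 2

LHS ≠ RHS, so the equation does not hold here.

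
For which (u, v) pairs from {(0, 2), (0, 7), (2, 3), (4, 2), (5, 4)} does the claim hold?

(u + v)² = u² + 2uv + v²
Testing each pair:
(0, 2): LHS = 4, RHS = 4 → holds
(0, 7): LHS = 49, RHS = 49 → holds
(2, 3): LHS = 25, RHS = 25 → holds
(4, 2): LHS = 36, RHS = 36 → holds
(5, 4): LHS = 81, RHS = 81 → holds

Every pair satisfies the claim.

Answer: All pairs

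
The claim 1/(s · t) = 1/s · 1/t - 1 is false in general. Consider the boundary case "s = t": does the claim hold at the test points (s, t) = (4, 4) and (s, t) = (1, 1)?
No, fails at both test points

At (4, 4): LHS = 1/16 ≠ RHS = -15/16
At (1, 1): LHS = 1 ≠ RHS = 0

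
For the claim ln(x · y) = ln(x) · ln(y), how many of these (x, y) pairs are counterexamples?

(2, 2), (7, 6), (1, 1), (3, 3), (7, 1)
4

Testing each pair:
(2, 2): LHS = ln(4) ≈ 1.386, RHS = ln(2)² ≈ 0.4805 → counterexample
(7, 6): LHS = ln(42) ≈ 3.738, RHS = ln(6)·ln(7) ≈ 3.487 → counterexample
(1, 1): LHS = 0, RHS = 0 → satisfies claim
(3, 3): LHS = ln(9) ≈ 2.197, RHS = ln(3)² ≈ 1.207 → counterexample
(7, 1): LHS = ln(7) ≈ 1.946, RHS = 0 → counterexample

That makes 4 counterexamples.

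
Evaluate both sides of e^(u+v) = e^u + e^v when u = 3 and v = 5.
LHS = e^(3+5) = e^8 ≈ 2981
RHS = e^3 + e^5 ≈ 168.5

LHS ≠ RHS (they differ by about 2812), so the equation does not hold here.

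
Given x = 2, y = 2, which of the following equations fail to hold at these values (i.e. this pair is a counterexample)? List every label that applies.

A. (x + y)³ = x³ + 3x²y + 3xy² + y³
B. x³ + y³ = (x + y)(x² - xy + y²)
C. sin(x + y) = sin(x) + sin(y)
C

Evaluating each claim at the given values:
A. LHS = 64, RHS = 64 → holds here (LHS = RHS)
B. LHS = 16, RHS = 16 → holds here (LHS = RHS)
C. LHS = sin(4) ≈ -0.7568, RHS = 2·sin(2) ≈ 1.819 → fails here (LHS ≠ RHS)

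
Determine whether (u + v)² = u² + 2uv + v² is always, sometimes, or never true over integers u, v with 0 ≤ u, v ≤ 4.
Always true

The identity holds for every pair in the range. For instance at (u, v) = (2, 1): both sides equal 9.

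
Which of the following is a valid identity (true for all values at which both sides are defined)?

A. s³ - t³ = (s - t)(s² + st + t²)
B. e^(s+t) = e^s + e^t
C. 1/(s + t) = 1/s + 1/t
A: holds — e.g. at (2, 3), both sides equal -19.
B: fails at (3, 4) — LHS = e^7 ≈ 1097, RHS = e^3 + e^4 ≈ 74.68.
C: fails at (4, 4) — LHS = 1/8, RHS = 1/2.

Answer: A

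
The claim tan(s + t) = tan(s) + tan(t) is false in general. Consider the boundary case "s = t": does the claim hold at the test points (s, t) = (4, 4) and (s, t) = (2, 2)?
At (4, 4): LHS = tan(8) ≈ -6.8 ≠ RHS = 2·tan(4) ≈ 2.316
At (2, 2): LHS = tan(4) ≈ 1.158 ≠ RHS = 2·tan(2) ≈ -4.37

Answer: No, fails at both test points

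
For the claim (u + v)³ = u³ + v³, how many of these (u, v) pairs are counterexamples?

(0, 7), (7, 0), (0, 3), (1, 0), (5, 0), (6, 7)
Testing each pair:
(0, 7): LHS = 343, RHS = 343 → satisfies claim
(7, 0): LHS = 343, RHS = 343 → satisfies claim
(0, 3): LHS = 27, RHS = 27 → satisfies claim
(1, 0): LHS = 1, RHS = 1 → satisfies claim
(5, 0): LHS = 125, RHS = 125 → satisfies claim
(6, 7): LHS = 2197, RHS = 559 → counterexample

That makes 1 counterexample.

Answer: 1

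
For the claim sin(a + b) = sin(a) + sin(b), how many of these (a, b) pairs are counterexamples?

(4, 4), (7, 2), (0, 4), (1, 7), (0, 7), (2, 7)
4

Testing each pair:
(4, 4): LHS = sin(8) ≈ 0.9894, RHS = 2·sin(4) ≈ -1.514 → counterexample
(7, 2): LHS = sin(9) ≈ 0.4121, RHS = sin(7) + sin(2) ≈ 1.566 → counterexample
(0, 4): LHS = sin(4) ≈ -0.7568, RHS = sin(4) ≈ -0.7568 → satisfies claim
(1, 7): LHS = sin(8) ≈ 0.9894, RHS = sin(7) + sin(1) ≈ 1.498 → counterexample
(0, 7): LHS = sin(7) ≈ 0.657, RHS = sin(7) ≈ 0.657 → satisfies claim
(2, 7): LHS = sin(9) ≈ 0.4121, RHS = sin(7) + sin(2) ≈ 1.566 → counterexample

That makes 4 counterexamples.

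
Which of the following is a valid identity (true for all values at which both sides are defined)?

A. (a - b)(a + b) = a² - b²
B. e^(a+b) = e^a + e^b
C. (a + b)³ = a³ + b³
A

A: holds — e.g. at (5, 5), both sides equal 0.
B: fails at (1, 1) — LHS = e^2 ≈ 7.389, RHS = 2·e ≈ 5.437.
C: fails at (5, 5) — LHS = 1000, RHS = 250.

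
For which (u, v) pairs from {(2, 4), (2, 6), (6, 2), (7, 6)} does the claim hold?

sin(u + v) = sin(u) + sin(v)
Testing each pair:
(2, 4): LHS = sin(6) ≈ -0.2794, RHS = sin(4) + sin(2) ≈ 0.1525 → fails
(2, 6): LHS = sin(8) ≈ 0.9894, RHS = sin(6) + sin(2) ≈ 0.6299 → fails
(6, 2): LHS = sin(8) ≈ 0.9894, RHS = sin(6) + sin(2) ≈ 0.6299 → fails
(7, 6): LHS = sin(13) ≈ 0.4202, RHS = sin(6) + sin(7) ≈ 0.3776 → fails

No pair satisfies the claim.

Answer: None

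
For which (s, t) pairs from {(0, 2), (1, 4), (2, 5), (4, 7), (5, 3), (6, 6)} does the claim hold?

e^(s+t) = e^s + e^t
None

Testing each pair:
(0, 2): LHS = e^2 ≈ 7.389, RHS = 1 + e^2 ≈ 8.389 → fails
(1, 4): LHS = e^5 ≈ 148.4, RHS = e + e^4 ≈ 57.32 → fails
(2, 5): LHS = e^7 ≈ 1097, RHS = e^2 + e^5 ≈ 155.8 → fails
(4, 7): LHS = e^11 ≈ 59874.1, RHS = e^4 + e^7 ≈ 1151 → fails
(5, 3): LHS = e^8 ≈ 2981, RHS = e^3 + e^5 ≈ 168.5 → fails
(6, 6): LHS = e^12 ≈ 162754.8, RHS = 2·e^6 ≈ 806.9 → fails

No pair satisfies the claim.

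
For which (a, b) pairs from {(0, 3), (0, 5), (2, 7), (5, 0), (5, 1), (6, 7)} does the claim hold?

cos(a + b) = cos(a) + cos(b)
Testing each pair:
(0, 3): LHS = cos(3) ≈ -0.99, RHS = cos(3) + 1 ≈ 0.01001 → fails
(0, 5): LHS = cos(5) ≈ 0.2837, RHS = cos(5) + 1 ≈ 1.284 → fails
(2, 7): LHS = cos(9) ≈ -0.9111, RHS = cos(2) + cos(7) ≈ 0.3378 → fails
(5, 0): LHS = cos(5) ≈ 0.2837, RHS = cos(5) + 1 ≈ 1.284 → fails
(5, 1): LHS = cos(6) ≈ 0.9602, RHS = cos(5) + cos(1) ≈ 0.824 → fails
(6, 7): LHS = cos(13) ≈ 0.9074, RHS = cos(7) + cos(6) ≈ 1.714 → fails

No pair satisfies the claim.

Answer: None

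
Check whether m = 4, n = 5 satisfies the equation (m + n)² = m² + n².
Substituting m = 4, n = 5:

LHS = (4 + 5)² = 81
RHS = 4² + 5² = 41

LHS ≠ RHS, so the equation does not hold at this point.

Answer: Fails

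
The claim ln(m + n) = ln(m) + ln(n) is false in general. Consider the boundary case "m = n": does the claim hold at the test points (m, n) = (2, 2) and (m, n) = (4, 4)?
Only at (2, 2)

At (2, 2): LHS = ln(4) ≈ 1.386, RHS = 2·ln(2) ≈ 1.386 → equal
At (4, 4): LHS = ln(8) ≈ 2.079 ≠ RHS = 2·ln(4) ≈ 2.773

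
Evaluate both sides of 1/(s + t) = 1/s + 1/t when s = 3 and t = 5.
LHS = 1/(3 + 5) = 1/8
RHS = 1/3 + 1/5 = 8/15

LHS ≠ RHS, so the equation does not hold here.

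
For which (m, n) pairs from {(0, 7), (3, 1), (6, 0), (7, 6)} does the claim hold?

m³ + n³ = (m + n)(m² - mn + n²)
All pairs

Testing each pair:
(0, 7): LHS = 343, RHS = 343 → holds
(3, 1): LHS = 28, RHS = 28 → holds
(6, 0): LHS = 216, RHS = 216 → holds
(7, 6): LHS = 559, RHS = 559 → holds

Every pair satisfies the claim.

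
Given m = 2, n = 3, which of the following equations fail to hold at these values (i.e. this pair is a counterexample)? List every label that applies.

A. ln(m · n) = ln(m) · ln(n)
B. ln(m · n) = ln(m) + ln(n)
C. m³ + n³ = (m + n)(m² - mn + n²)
A

Evaluating each claim at the given values:
A. LHS = ln(6) ≈ 1.792, RHS = ln(2)·ln(3) ≈ 0.7615 → fails here (LHS ≠ RHS)
B. LHS = ln(6) ≈ 1.792, RHS = ln(2) + ln(3) ≈ 1.792 → holds here (LHS = RHS)
C. LHS = 35, RHS = 35 → holds here (LHS = RHS)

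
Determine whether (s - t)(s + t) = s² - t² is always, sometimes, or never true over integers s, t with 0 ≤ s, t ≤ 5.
The identity holds for every pair in the range. For instance at (s, t) = (4, 3): both sides equal 7.

Answer: Always true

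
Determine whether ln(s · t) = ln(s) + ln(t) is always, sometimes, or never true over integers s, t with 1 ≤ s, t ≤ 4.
The identity holds for every pair in the range. For instance at (s, t) = (3, 4): both sides equal ln(12) ≈ 2.485.

Answer: Always true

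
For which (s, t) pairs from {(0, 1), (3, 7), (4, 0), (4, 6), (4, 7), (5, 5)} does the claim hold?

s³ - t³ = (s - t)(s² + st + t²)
All pairs

Testing each pair:
(0, 1): LHS = -1, RHS = -1 → holds
(3, 7): LHS = -316, RHS = -316 → holds
(4, 0): LHS = 64, RHS = 64 → holds
(4, 6): LHS = -152, RHS = -152 → holds
(4, 7): LHS = -279, RHS = -279 → holds
(5, 5): LHS = 0, RHS = 0 → holds

Every pair satisfies the claim.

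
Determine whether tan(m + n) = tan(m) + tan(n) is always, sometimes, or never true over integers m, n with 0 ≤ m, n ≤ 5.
Sometimes true

It holds at (m, n) = (5, 0) (both sides equal tan(5) ≈ -3.381), but fails at (m, n) = (1, 2) (LHS = tan(3) ≈ -0.1425, RHS = tan(2) + tan(1) ≈ -0.6276).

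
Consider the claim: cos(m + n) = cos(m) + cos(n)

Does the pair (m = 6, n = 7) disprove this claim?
Substituting m = 6, n = 7:
LHS = cos(6 + 7) = cos(13) ≈ 0.9074
RHS = cos(6) + cos(7) ≈ 1.714

Since LHS ≠ RHS, this pair disproves the claim.

Answer: Yes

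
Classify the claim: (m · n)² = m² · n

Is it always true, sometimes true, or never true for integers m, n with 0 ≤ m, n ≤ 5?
It holds at (m, n) = (0, 0) (both sides equal 0), but fails at (m, n) = (2, 5) (LHS = 100, RHS = 20).

Answer: Sometimes true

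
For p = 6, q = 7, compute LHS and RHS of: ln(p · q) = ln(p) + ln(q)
LHS = ln(6 · 7) = ln(42) ≈ 3.738
RHS = ln(6) + ln(7) ≈ 3.738

LHS = RHS: the two sides agree.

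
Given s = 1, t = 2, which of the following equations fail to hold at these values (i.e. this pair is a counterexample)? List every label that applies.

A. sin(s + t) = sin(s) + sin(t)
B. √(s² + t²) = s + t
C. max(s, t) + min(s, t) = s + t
A, B

Evaluating each claim at the given values:
A. LHS = sin(3) ≈ 0.1411, RHS = sin(1) + sin(2) ≈ 1.751 → fails here (LHS ≠ RHS)
B. LHS = √(5) ≈ 2.236, RHS = 3 → fails here (LHS ≠ RHS)
C. LHS = 3, RHS = 3 → holds here (LHS = RHS)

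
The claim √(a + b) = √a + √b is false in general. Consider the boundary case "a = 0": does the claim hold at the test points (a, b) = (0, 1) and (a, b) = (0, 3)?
At (0, 1): LHS = 1, RHS = 1 → equal
At (0, 3): LHS = √(3) ≈ 1.732, RHS = √(3) ≈ 1.732 → equal

So the claim does hold at both of these boundary points, even though it is not an identity.

Answer: Yes, holds at both test points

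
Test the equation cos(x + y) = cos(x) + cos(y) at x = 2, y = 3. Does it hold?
Substituting x = 2, y = 3:

LHS = cos(2 + 3) = cos(5) ≈ 0.2837
RHS = cos(2) + cos(3) ≈ -1.406

LHS ≠ RHS, so the equation does not hold at this point.

Answer: Fails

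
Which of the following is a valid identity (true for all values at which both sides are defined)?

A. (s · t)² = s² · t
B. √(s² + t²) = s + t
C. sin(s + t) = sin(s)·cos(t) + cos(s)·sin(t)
C

A: fails at (3, 4) — LHS = 144, RHS = 36.
B: fails at (1, 2) — LHS = √(5) ≈ 2.236, RHS = 3.
C: holds — e.g. at (1, 5), both sides equal sin(6) ≈ -0.2794.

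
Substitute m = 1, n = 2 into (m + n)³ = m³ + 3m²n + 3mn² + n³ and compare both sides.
LHS = (1 + 2)³ = 27
RHS = 1³ + 3·1²·2 + 3·1·2² + 2³ = 27

LHS = RHS: the two sides agree.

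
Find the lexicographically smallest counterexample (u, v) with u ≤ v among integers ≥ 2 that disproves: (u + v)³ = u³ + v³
Substituting (2, 2) into the claim:
LHS = (2 + 2)³ = 64
RHS = 2³ + 2³ = 16

Since LHS ≠ RHS, this pair disproves the claim, and no lexicographically smaller pair (u ≤ v, integers ≥ 2) does.

For instance (3, 4) is also a counterexample (LHS = 343, RHS = 91), but it's lexicographically larger.

Answer: (u, v) = (2, 2)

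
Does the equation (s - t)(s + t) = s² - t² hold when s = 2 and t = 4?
Holds

Substituting s = 2, t = 4:

LHS = (2 - 4)(2 + 4) = -12
RHS = 2² - 4² = -12

LHS = RHS, so the equation holds at this point.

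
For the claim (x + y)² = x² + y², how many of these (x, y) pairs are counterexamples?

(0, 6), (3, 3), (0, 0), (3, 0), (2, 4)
2

Testing each pair:
(0, 6): LHS = 36, RHS = 36 → satisfies claim
(3, 3): LHS = 36, RHS = 18 → counterexample
(0, 0): LHS = 0, RHS = 0 → satisfies claim
(3, 0): LHS = 9, RHS = 9 → satisfies claim
(2, 4): LHS = 36, RHS = 20 → counterexample

That makes 2 counterexamples.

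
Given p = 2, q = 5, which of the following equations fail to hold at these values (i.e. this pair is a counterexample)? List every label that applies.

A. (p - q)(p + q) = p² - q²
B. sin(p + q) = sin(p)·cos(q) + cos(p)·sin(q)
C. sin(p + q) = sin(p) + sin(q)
Evaluating each claim at the given values:
A. LHS = -21, RHS = -21 → holds here (LHS = RHS)
B. LHS = sin(7) ≈ 0.657, RHS = sin(2)·cos(5) + sin(5)·cos(2) ≈ 0.657 → holds here (LHS = RHS)
C. LHS = sin(7) ≈ 0.657, RHS = sin(5) + sin(2) ≈ -0.04963 → fails here (LHS ≠ RHS)

Answer: C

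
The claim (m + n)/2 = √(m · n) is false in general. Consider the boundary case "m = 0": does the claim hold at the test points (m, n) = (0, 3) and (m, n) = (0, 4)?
At (0, 3): LHS = 3/2 ≠ RHS = 0
At (0, 4): LHS = 2 ≠ RHS = 0

Answer: No, fails at both test points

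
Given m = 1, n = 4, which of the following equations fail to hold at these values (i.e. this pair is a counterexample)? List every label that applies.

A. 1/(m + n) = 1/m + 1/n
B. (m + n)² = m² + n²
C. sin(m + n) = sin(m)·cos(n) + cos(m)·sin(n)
A, B

Evaluating each claim at the given values:
A. LHS = 1/5, RHS = 5/4 → fails here (LHS ≠ RHS)
B. LHS = 25, RHS = 17 → fails here (LHS ≠ RHS)
C. LHS = sin(5) ≈ -0.9589, RHS = sin(1)·cos(4) + sin(4)·cos(1) ≈ -0.9589 → holds here (LHS = RHS)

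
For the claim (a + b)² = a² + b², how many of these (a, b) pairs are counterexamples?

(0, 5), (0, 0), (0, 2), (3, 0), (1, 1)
Testing each pair:
(0, 5): LHS = 25, RHS = 25 → satisfies claim
(0, 0): LHS = 0, RHS = 0 → satisfies claim
(0, 2): LHS = 4, RHS = 4 → satisfies claim
(3, 0): LHS = 9, RHS = 9 → satisfies claim
(1, 1): LHS = 4, RHS = 2 → counterexample

That makes 1 counterexample.

Answer: 1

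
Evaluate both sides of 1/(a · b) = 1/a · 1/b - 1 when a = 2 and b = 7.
LHS = 1/(2 · 7) = 1/14
RHS = 1/2 · 1/7 - 1 = -13/14

LHS ≠ RHS, so the equation does not hold here.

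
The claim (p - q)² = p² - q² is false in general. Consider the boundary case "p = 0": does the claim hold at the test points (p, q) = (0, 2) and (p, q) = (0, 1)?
At (0, 2): LHS = 4 ≠ RHS = -4
At (0, 1): LHS = 1 ≠ RHS = -1

Answer: No, fails at both test points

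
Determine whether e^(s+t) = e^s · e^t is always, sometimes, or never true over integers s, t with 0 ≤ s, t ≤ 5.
The identity holds for every pair in the range. For instance at (s, t) = (2, 4): both sides equal e^6 ≈ 403.4.

Answer: Always true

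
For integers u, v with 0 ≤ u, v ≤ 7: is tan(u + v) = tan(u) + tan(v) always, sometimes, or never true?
Sometimes true

It holds at (u, v) = (1, 0) (both sides equal tan(1) ≈ 1.557), but fails at (u, v) = (7, 6) (LHS = tan(13) ≈ 0.463, RHS = tan(6) + tan(7) ≈ 0.5804).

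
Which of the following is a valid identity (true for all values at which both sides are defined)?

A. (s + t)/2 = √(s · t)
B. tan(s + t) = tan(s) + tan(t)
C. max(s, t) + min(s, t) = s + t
C

A: fails at (6, 7) — LHS = 13/2, RHS = √(42) ≈ 6.481.
B: fails at (4, 6) — LHS = tan(10) ≈ 0.6484, RHS = tan(6) + tan(4) ≈ 0.8668.
C: holds — e.g. at (4, 5), both sides equal 9.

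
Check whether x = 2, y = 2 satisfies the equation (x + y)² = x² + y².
Fails

Substituting x = 2, y = 2:

LHS = (2 + 2)² = 16
RHS = 2² + 2² = 8

LHS ≠ RHS, so the equation does not hold at this point.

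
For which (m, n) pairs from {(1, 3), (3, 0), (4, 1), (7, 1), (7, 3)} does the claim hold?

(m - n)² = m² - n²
Testing each pair:
(1, 3): LHS = 4, RHS = -8 → fails
(3, 0): LHS = 9, RHS = 9 → holds
(4, 1): LHS = 9, RHS = 15 → fails
(7, 1): LHS = 36, RHS = 48 → fails
(7, 3): LHS = 16, RHS = 40 → fails

1 of 5 pairs satisfies the claim.

Answer: (3, 0)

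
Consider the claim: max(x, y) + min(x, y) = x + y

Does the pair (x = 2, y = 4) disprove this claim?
Substituting x = 2, y = 4:
LHS = max(2, 4) + min(2, 4) = 6
RHS = 2 + 4 = 6

The sides agree, so this pair does not disprove the claim.

Answer: No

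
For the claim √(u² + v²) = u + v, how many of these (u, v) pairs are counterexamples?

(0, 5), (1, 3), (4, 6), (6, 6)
3

Testing each pair:
(0, 5): LHS = 5, RHS = 5 → satisfies claim
(1, 3): LHS = √(10) ≈ 3.162, RHS = 4 → counterexample
(4, 6): LHS = 2·√(13) ≈ 7.211, RHS = 10 → counterexample
(6, 6): LHS = 6·√(2) ≈ 8.485, RHS = 12 → counterexample

That makes 3 counterexamples.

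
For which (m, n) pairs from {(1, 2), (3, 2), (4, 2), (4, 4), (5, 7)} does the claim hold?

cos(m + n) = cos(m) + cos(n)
None

Testing each pair:
(1, 2): LHS = cos(3) ≈ -0.99, RHS = cos(2) + cos(1) ≈ 0.1242 → fails
(3, 2): LHS = cos(5) ≈ 0.2837, RHS = cos(3) + cos(2) ≈ -1.406 → fails
(4, 2): LHS = cos(6) ≈ 0.9602, RHS = cos(4) + cos(2) ≈ -1.07 → fails
(4, 4): LHS = cos(8) ≈ -0.1455, RHS = 2·cos(4) ≈ -1.307 → fails
(5, 7): LHS = cos(12) ≈ 0.8439, RHS = cos(5) + cos(7) ≈ 1.038 → fails

No pair satisfies the claim.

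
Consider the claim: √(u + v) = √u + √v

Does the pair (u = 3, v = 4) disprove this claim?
Substituting u = 3, v = 4:
LHS = √(3 + 4) = √(7) ≈ 2.646
RHS = √3 + √4 = √(3) + 2 ≈ 3.732

Since LHS ≠ RHS, this pair disproves the claim.

Answer: Yes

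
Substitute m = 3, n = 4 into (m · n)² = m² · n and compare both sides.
LHS = (3 · 4)² = 144
RHS = 3² · 4 = 36

LHS ≠ RHS, so the equation does not hold here.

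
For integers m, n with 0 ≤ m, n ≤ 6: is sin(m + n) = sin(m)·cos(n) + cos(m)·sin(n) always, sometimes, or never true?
Always true

The identity holds for every pair in the range. For instance at (m, n) = (0, 2): both sides equal sin(2) ≈ 0.9093.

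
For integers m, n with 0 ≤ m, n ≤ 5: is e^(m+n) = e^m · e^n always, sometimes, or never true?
The identity holds for every pair in the range. For instance at (m, n) = (3, 4): both sides equal e^7 ≈ 1097.

Answer: Always true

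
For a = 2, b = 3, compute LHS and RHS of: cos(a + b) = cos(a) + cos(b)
LHS = cos(2 + 3) = cos(5) ≈ 0.2837
RHS = cos(2) + cos(3) ≈ -1.406

LHS ≠ RHS (they differ by about 1.69), so the equation does not hold here.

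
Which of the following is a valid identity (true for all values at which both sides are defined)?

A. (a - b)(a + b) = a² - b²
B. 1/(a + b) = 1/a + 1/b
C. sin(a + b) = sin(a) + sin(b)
A: holds — e.g. at (3, 7), both sides equal -40.
B: fails at (3, 5) — LHS = 1/8, RHS = 8/15.
C: fails at (5, 8) — LHS = sin(13) ≈ 0.4202, RHS = sin(5) + sin(8) ≈ 0.03043.

Answer: A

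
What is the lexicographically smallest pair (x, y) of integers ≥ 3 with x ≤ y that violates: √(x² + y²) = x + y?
(x, y) = (3, 3)

Substituting (3, 3) into the claim:
LHS = √(3² + 3²) = 3·√(2) ≈ 4.243
RHS = 3 + 3 = 6

Since LHS ≠ RHS, this pair disproves the claim, and no lexicographically smaller pair (x ≤ y, integers ≥ 3) does.

For instance (4, 8) is also a counterexample (LHS = 4·√(5) ≈ 8.944, RHS = 12), but it's lexicographically larger.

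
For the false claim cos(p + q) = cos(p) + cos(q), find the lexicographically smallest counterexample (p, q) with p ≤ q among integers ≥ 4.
(p, q) = (4, 4)

Substituting (4, 4) into the claim:
LHS = cos(4 + 4) = cos(8) ≈ -0.1455
RHS = cos(4) + cos(4) = 2·cos(4) ≈ -1.307

Since LHS ≠ RHS, this pair disproves the claim, and no lexicographically smaller pair (p ≤ q, integers ≥ 4) does.

For instance (9, 10) is also a counterexample (LHS = cos(19) ≈ 0.9887, RHS = cos(9) + cos(10) ≈ -1.75), but it's lexicographically larger.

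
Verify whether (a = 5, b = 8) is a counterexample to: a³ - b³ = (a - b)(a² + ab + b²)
No

Substituting a = 5, b = 8:
LHS = 5³ - 8³ = -387
RHS = (5 - 8)(5² + 5·8 + 8²) = -387

The sides agree, so this pair does not disprove the claim.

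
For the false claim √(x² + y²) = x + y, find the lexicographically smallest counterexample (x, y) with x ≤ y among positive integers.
Substituting (1, 1) into the claim:
LHS = √(1² + 1²) = √(2) ≈ 1.414
RHS = 1 + 1 = 2

Since LHS ≠ RHS, this pair disproves the claim, and no lexicographically smaller pair (x ≤ y, positive integers) does.

For instance (4, 8) is also a counterexample (LHS = 4·√(5) ≈ 8.944, RHS = 12), but it's lexicographically larger.

Answer: (x, y) = (1, 1)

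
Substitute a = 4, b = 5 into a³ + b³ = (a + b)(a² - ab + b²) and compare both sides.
LHS = 4³ + 5³ = 189
RHS = (4 + 5)(4² - 4·5 + 5²) = 189

LHS = RHS: the two sides agree.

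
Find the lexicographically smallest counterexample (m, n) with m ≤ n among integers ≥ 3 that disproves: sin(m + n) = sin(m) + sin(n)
(m, n) = (3, 3)

Substituting (3, 3) into the claim:
LHS = sin(3 + 3) = sin(6) ≈ -0.2794
RHS = sin(3) + sin(3) = 2·sin(3) ≈ 0.2822

Since LHS ≠ RHS, this pair disproves the claim, and no lexicographically smaller pair (m ≤ n, integers ≥ 3) does.

For instance (8, 10) is also a counterexample (LHS = sin(18) ≈ -0.751, RHS = sin(10) + sin(8) ≈ 0.4453), but it's lexicographically larger.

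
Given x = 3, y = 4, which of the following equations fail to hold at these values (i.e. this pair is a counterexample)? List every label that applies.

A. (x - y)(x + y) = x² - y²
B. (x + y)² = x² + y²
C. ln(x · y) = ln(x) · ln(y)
Evaluating each claim at the given values:
A. LHS = -7, RHS = -7 → holds here (LHS = RHS)
B. LHS = 49, RHS = 25 → fails here (LHS ≠ RHS)
C. LHS = ln(12) ≈ 2.485, RHS = ln(3)·ln(4) ≈ 1.523 → fails here (LHS ≠ RHS)

Answer: B, C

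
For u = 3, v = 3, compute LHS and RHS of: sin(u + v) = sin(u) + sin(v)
LHS = sin(3 + 3) = sin(6) ≈ -0.2794
RHS = sin(3) + sin(3) = 2·sin(3) ≈ 0.2822

LHS ≠ RHS (they differ by about 0.5617), so the equation does not hold here.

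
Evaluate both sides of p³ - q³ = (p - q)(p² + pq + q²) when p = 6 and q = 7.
LHS = 6³ - 7³ = -127
RHS = (6 - 7)(6² + 6·7 + 7²) = -127

LHS = RHS: the two sides agree.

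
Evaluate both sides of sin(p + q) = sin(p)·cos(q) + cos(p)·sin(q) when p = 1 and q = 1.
LHS = sin(1 + 1) = sin(2) ≈ 0.9093
RHS = sin(1)·cos(1) + cos(1)·sin(1) = 2·sin(1)·cos(1) ≈ 0.9093

LHS = RHS: the two sides agree.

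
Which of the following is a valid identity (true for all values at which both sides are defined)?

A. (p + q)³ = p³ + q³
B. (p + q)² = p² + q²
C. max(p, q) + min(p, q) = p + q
A: fails at (2, 4) — LHS = 216, RHS = 72.
B: fails at (3, 3) — LHS = 36, RHS = 18.
C: holds — e.g. at (0, 1), both sides equal 1.

Answer: C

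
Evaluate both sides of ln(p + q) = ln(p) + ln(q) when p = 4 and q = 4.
LHS = ln(4 + 4) = ln(8) ≈ 2.079
RHS = ln(4) + ln(4) = 2·ln(4) ≈ 2.773

LHS ≠ RHS (they differ by about 0.6931), so the equation does not hold here.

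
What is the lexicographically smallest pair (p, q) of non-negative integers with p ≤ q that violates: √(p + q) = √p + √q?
Substituting (1, 1) into the claim:
LHS = √(1 + 1) = √(2) ≈ 1.414
RHS = √1 + √1 = 2

Since LHS ≠ RHS, this pair disproves the claim, and no lexicographically smaller pair (p ≤ q, non-negative integers) does.

For instance (1, 5) is also a counterexample (LHS = √(6) ≈ 2.449, RHS = 1 + √(5) ≈ 3.236), but it's lexicographically larger.

Answer: (p, q) = (1, 1)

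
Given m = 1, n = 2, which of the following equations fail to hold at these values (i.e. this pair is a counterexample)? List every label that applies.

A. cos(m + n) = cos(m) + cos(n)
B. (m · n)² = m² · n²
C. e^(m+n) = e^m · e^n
A

Evaluating each claim at the given values:
A. LHS = cos(3) ≈ -0.99, RHS = cos(2) + cos(1) ≈ 0.1242 → fails here (LHS ≠ RHS)
B. LHS = 4, RHS = 4 → holds here (LHS = RHS)
C. LHS = e^3 ≈ 20.09, RHS = e^3 ≈ 20.09 → holds here (LHS = RHS)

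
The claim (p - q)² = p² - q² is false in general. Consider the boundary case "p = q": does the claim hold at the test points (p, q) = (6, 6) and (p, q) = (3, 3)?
Yes, holds at both test points

At (6, 6): LHS = 0, RHS = 0 → equal
At (3, 3): LHS = 0, RHS = 0 → equal

So the claim does hold at both of these boundary points, even though it is not an identity.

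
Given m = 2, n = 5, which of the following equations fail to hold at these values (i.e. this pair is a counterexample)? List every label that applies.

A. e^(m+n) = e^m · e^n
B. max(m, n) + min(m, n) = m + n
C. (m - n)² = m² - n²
C

Evaluating each claim at the given values:
A. LHS = e^7 ≈ 1097, RHS = e^7 ≈ 1097 → holds here (LHS = RHS)
B. LHS = 7, RHS = 7 → holds here (LHS = RHS)
C. LHS = 9, RHS = -21 → fails here (LHS ≠ RHS)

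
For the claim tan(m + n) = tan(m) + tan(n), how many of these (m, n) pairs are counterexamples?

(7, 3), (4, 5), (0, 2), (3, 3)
Testing each pair:
(7, 3): LHS = tan(10) ≈ 0.6484, RHS = tan(3) + tan(7) ≈ 0.7289 → counterexample
(4, 5): LHS = tan(9) ≈ -0.4523, RHS = tan(5) + tan(4) ≈ -2.223 → counterexample
(0, 2): LHS = tan(2) ≈ -2.185, RHS = tan(2) ≈ -2.185 → satisfies claim
(3, 3): LHS = tan(6) ≈ -0.291, RHS = 2·tan(3) ≈ -0.2851 → counterexample

That makes 3 counterexamples.

Answer: 3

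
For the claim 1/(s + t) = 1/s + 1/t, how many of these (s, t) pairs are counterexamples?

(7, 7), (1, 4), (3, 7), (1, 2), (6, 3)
Testing each pair:
(7, 7): LHS = 1/14, RHS = 2/7 → counterexample
(1, 4): LHS = 1/5, RHS = 5/4 → counterexample
(3, 7): LHS = 1/10, RHS = 10/21 → counterexample
(1, 2): LHS = 1/3, RHS = 3/2 → counterexample
(6, 3): LHS = 1/9, RHS = 1/2 → counterexample

That makes 5 counterexamples.

Answer: 5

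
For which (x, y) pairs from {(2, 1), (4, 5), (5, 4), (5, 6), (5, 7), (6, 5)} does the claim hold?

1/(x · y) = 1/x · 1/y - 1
None

Testing each pair:
(2, 1): LHS = 1/2, RHS = -1/2 → fails
(4, 5): LHS = 1/20, RHS = -19/20 → fails
(5, 4): LHS = 1/20, RHS = -19/20 → fails
(5, 6): LHS = 1/30, RHS = -29/30 → fails
(5, 7): LHS = 1/35, RHS = -34/35 → fails
(6, 5): LHS = 1/30, RHS = -29/30 → fails

No pair satisfies the claim.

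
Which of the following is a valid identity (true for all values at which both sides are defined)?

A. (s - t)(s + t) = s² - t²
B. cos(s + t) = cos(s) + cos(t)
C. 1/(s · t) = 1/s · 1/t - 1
A: holds — e.g. at (1, 3), both sides equal -8.
B: fails at (2, 4) — LHS = cos(6) ≈ 0.9602, RHS = cos(4) + cos(2) ≈ -1.07.
C: fails at (2, 2) — LHS = 1/4, RHS = -3/4.

Answer: A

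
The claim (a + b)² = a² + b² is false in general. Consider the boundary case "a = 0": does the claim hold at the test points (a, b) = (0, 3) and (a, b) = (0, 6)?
At (0, 3): LHS = 9, RHS = 9 → equal
At (0, 6): LHS = 36, RHS = 36 → equal

So the claim does hold at both of these boundary points, even though it is not an identity.

Answer: Yes, holds at both test points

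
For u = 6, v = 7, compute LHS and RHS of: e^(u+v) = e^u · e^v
LHS = e^(6+7) = e^13 ≈ 442413.4
RHS = e^6 · e^7 = e^13 ≈ 442413.4

LHS = RHS: the two sides agree.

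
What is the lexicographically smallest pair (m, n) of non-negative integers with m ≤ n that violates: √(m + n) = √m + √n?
At (0, 1): both sides equal 1, so it holds there.
At (0, 4): both sides equal 2, so it holds there.

Substituting (1, 1) into the claim:
LHS = √(1 + 1) = √(2) ≈ 1.414
RHS = √1 + √1 = 2

Since LHS ≠ RHS, this pair disproves the claim, and no lexicographically smaller pair (m ≤ n, non-negative integers) does.

For instance (2, 3) is also a counterexample (LHS = √(5) ≈ 2.236, RHS = √(2) + √(3) ≈ 3.146), but it's lexicographically larger.

Answer: (m, n) = (1, 1)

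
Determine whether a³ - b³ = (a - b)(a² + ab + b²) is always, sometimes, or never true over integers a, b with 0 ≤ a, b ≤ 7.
Always true

The identity holds for every pair in the range. For instance at (a, b) = (0, 6): both sides equal -216.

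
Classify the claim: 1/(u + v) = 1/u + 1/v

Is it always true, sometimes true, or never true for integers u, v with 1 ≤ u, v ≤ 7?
Never true

The claim fails for every pair in the range. For instance at (u, v) = (6, 5): LHS = 1/11, RHS = 11/30.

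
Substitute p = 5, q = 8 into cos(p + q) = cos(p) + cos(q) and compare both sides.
LHS = cos(5 + 8) = cos(13) ≈ 0.9074
RHS = cos(5) + cos(8) ≈ 0.1382

LHS ≠ RHS (they differ by about 0.7693), so the equation does not hold here.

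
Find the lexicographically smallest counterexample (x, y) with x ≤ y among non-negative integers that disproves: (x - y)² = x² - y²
(x, y) = (0, 1)

Substituting (0, 1) into the claim:
LHS = (0 - 1)² = 1
RHS = 0² - 1² = -1

Since LHS ≠ RHS, this pair disproves the claim, and no lexicographically smaller pair (x ≤ y, non-negative integers) does.

For instance (1, 6) is also a counterexample (LHS = 25, RHS = -35), but it's lexicographically larger.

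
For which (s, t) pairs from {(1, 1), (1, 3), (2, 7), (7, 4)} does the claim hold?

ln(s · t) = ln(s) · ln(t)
Testing each pair:
(1, 1): LHS = 0, RHS = 0 → holds
(1, 3): LHS = ln(3) ≈ 1.099, RHS = 0 → fails
(2, 7): LHS = ln(14) ≈ 2.639, RHS = ln(2)·ln(7) ≈ 1.349 → fails
(7, 4): LHS = ln(28) ≈ 3.332, RHS = ln(4)·ln(7) ≈ 2.698 → fails

1 of 4 pairs satisfies the claim.

Answer: (1, 1)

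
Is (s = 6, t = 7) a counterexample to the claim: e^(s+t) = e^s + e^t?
Yes

Substituting s = 6, t = 7:
LHS = e^(6+7) = e^13 ≈ 442413.4
RHS = e^6 + e^7 ≈ 1500

Since LHS ≠ RHS, this pair disproves the claim.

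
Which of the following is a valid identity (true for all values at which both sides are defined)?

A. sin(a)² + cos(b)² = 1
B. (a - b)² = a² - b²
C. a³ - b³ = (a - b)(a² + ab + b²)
C

A: fails at (1, 3) — LHS = sin(1)² + cos(3)² ≈ 1.688, RHS = 1.
B: fails at (2, 3) — LHS = 1, RHS = -5.
C: holds — e.g. at (1, 5), both sides equal -124.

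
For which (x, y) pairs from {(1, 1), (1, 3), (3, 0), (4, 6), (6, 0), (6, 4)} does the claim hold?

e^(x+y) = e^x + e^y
Testing each pair:
(1, 1): LHS = e^2 ≈ 7.389, RHS = 2·e ≈ 5.437 → fails
(1, 3): LHS = e^4 ≈ 54.6, RHS = e + e^3 ≈ 22.8 → fails
(3, 0): LHS = e^3 ≈ 20.09, RHS = 1 + e^3 ≈ 21.09 → fails
(4, 6): LHS = e^10 ≈ 22026.5, RHS = e^4 + e^6 ≈ 458 → fails
(6, 0): LHS = e^6 ≈ 403.4, RHS = 1 + e^6 ≈ 404.4 → fails
(6, 4): LHS = e^10 ≈ 22026.5, RHS = e^4 + e^6 ≈ 458 → fails

No pair satisfies the claim.

Answer: None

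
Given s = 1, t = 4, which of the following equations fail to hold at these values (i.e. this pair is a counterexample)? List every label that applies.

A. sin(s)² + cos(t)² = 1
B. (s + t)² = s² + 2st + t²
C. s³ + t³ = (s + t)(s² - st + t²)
Evaluating each claim at the given values:
A. LHS = cos(4)² + sin(1)² ≈ 1.135, RHS = 1 → fails here (LHS ≠ RHS)
B. LHS = 25, RHS = 25 → holds here (LHS = RHS)
C. LHS = 65, RHS = 65 → holds here (LHS = RHS)

Answer: A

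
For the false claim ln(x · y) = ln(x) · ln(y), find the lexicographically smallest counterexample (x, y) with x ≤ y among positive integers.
(x, y) = (1, 2)

At (1, 1): both sides equal 0, so it holds there.

Substituting (1, 2) into the claim:
LHS = ln(1 · 2) = ln(2) ≈ 0.6931
RHS = ln(1) · ln(2) = 0

Since LHS ≠ RHS, this pair disproves the claim, and no lexicographically smaller pair (x ≤ y, positive integers) does.

For instance (2, 3) is also a counterexample (LHS = ln(6) ≈ 1.792, RHS = ln(2)·ln(3) ≈ 0.7615), but it's lexicographically larger.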